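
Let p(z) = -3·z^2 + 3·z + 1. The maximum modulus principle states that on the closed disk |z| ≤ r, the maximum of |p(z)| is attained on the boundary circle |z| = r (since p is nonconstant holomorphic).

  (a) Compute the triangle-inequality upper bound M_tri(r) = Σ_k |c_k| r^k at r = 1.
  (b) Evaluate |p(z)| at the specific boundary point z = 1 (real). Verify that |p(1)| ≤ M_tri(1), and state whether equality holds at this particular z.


Coefficients: c_0 = 1, c_1 = 3, c_2 = -3. Radius r = 1.
Part (a). Triangle bound: M_tri(r) = Σ_k |c_k| r^k
  = |1|·1^0 + |3|·1^1 + |-3|·1^2
  = 1 + 3 + 3 = 7.
This bounds M(r) := max_{|z|=r} |p(z)| from above; equality holds iff all terms c_k z^k can be made to align in phase at a single z on |z|=r.
Part (b). At z = 1 (real, on the circle |z| = r):
  p(1) = (1)·1^0 + (3)·1^1 + (-3)·1^2 = 1.
  |p(1)| = 1.
Check: |p(1)| = 1 ≤ 7 = M_tri(1). ✓ Equality does not hold at z = 1 (the coefficients have mixed signs, so the terms do not all align in phase there).

M_tri(1) = 7; |p(1)| = 1; equality at z=1: no.


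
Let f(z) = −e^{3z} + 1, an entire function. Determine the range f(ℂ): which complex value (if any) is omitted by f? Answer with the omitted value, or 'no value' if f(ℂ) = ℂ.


Little Picard bounds the complement of f(ℂ) to at most one point.
e^{3z} is never zero on ℂ, so -1·e^{3z} takes every value in ℂ ∖ {0}. Adding 1 shifts the range to ℂ ∖ {1}. Thus f omits exactly the value 1.

Omitted value: 1.


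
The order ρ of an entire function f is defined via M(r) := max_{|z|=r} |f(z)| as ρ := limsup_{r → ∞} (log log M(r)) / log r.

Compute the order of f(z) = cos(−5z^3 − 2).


Write cos(w) = (e^{iw} ± e^{−iw})/(2 or 2i), so |cos(w)| ≤ e^{|w|}. With w = −5z^3 − 2, |w| ≤ 5r^3 + 2 on |z|=r, giving M(r) ≤ e^{5r^3 + 2} and ρ ≤ 3. For the lower bound, choose z on |z|=r with -5z^3 purely imaginary of modulus 5r^3; then |cos(−5z^3 − 2)| grows like e^{5r^3}/2, so ρ ≥ 3. Hence ρ = 3.
Therefore ρ = 3.

Order ρ = 3.


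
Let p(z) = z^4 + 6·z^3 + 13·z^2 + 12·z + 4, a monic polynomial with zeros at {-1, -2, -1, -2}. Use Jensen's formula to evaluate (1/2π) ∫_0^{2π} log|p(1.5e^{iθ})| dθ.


Zeros: -2, -2, -1, -1; r = 1.5.
Inside |z| < r: -1, -1. Outside (|z| ≥ r): -2, -2.
p(0) = 4, so log|p(0)| = log(4) = 1.3863.
Apply Jensen: I(r) = log|p(0)| + Σ_k log(r/|z_k|), summed over zeros inside |z| < r.
  log(r/|z_k|) for z_k = -1: log(1.5/1) = 0.4055
  log(r/|z_k|) for z_k = -1: log(1.5/1) = 0.4055
  Outside zeros (-2, -2) contribute nothing to the Jensen sum.
Sum over inside zeros: 0.8109.
I(r) = log|p(0)| + (inside sum) = 1.3863 + 0.8109 = 2.1972.
Note: since some zeros are outside |z| ≤ r, the simplified n·log(r) form does NOT apply — only the inside zeros contribute.

I(r) ≈ 2.1972.


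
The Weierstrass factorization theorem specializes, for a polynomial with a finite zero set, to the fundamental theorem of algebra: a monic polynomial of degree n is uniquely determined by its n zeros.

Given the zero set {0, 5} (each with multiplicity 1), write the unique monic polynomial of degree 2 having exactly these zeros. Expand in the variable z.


The polynomial is p(z) = ∏_{α ∈ S} (z − α), where S = {0, 5}.
Expanding the product yields: p(z) = z^2 -5·z.
The resulting polynomial has degree 2 and real coefficients as required.

p(z) = z^2 -5·z.


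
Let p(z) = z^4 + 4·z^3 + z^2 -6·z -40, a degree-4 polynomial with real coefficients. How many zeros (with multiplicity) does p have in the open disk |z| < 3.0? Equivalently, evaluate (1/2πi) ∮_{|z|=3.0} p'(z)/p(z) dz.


The zeros of p are: (-1 + 2i), (-1 - 2i), -4, 2.
Their magnitudes are: 2.236, 2.236, 4, 2.
Zeros with |z| < R = 3.0: (-1 + 2i), (-1 - 2i), 2.
Count = 3.
By the argument principle, (1/2πi) ∮_{|z|=R} p'(z)/p(z) dz equals exactly this count.

Number of zeros inside |z| < 3.0: 3.


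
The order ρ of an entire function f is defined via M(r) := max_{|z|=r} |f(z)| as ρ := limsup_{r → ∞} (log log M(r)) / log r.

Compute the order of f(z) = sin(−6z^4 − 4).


Write sin(w) = (e^{iw} ± e^{−iw})/(2 or 2i), so |sin(w)| ≤ e^{|w|}. With w = −6z^4 − 4, |w| ≤ 6r^4 + 4 on |z|=r, giving M(r) ≤ e^{6r^4 + 4} and ρ ≤ 4. For the lower bound, choose z on |z|=r with -6z^4 purely imaginary of modulus 6r^4; then |sin(−6z^4 − 4)| grows like e^{6r^4}/2, so ρ ≥ 4. Hence ρ = 4.
Therefore ρ = 4.

Order ρ = 4.


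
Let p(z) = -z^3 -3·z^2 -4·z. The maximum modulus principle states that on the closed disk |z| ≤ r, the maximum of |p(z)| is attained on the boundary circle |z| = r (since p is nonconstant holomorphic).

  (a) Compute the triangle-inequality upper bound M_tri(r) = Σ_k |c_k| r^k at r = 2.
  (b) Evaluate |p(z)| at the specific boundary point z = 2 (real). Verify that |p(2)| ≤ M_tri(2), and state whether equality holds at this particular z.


Coefficients: c_0 = 0, c_1 = -4, c_2 = -3, c_3 = -1. Radius r = 2.
Part (a). Triangle bound: M_tri(r) = Σ_k |c_k| r^k
  = |0|·2^0 + |-4|·2^1 + |-3|·2^2 + |-1|·2^3
  = 0 + 8 + 12 + 8 = 28.
This bounds M(r) := max_{|z|=r} |p(z)| from above; equality holds iff all terms c_k z^k can be made to align in phase at a single z on |z|=r.
Part (b). At z = 2 (real, on the circle |z| = r):
  p(2) = (0)·2^0 + (-4)·2^1 + (-3)·2^2 + (-1)·2^3 = -28.
  |p(2)| = 28.
Since all nonzero coefficients share the same sign, |p(2)| = 28 = M_tri(2); the triangle bound is attained at z = 2, so in fact M(r) = 28.

M_tri(2) = 28; |p(2)| = 28; equality at z=2: yes.


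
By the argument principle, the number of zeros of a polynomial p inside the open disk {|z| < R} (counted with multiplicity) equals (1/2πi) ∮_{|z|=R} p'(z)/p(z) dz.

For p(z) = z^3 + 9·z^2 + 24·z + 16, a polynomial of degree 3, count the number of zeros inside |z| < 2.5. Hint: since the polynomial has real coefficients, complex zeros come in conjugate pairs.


The zeros of p are: -1, -4, -4.
Their magnitudes are: 1, 4, 4.
Zeros with |z| < R = 2.5: -1.
Count = 1.
By the argument principle, (1/2πi) ∮_{|z|=R} p'(z)/p(z) dz equals exactly this count.

Number of zeros inside |z| < 2.5: 1.


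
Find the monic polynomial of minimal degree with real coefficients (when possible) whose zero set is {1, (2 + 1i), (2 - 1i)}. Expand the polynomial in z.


The polynomial is p(z) = ∏_{α ∈ S} (z − α), where S = {1, (2 + 1i), (2 - 1i)}.
Expanding the product yields: p(z) = z^3 -5·z^2 + 9·z -5.
Note conjugate pairs combine to real quadratics: (z − (2+1i))(z − (2−1i)) = z² − 4z + 5.
The resulting polynomial has degree 3 and real coefficients as required.

p(z) = z^3 -5·z^2 + 9·z -5.


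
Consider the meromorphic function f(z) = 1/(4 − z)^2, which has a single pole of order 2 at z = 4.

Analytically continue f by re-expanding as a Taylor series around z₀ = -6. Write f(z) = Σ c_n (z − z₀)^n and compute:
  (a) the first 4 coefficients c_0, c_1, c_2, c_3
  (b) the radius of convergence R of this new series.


Let w = z − z₀, so z = z₀ + w.
Then 4 − z = 4 − (z₀ + w) = (4 − z₀) − w = 10 − w.
f(z) = 1/(10 − w)^2 = (1/(10)^2) · (1 − w/(10))^{−2}.
By the binomial series (1−u)^{−2} = Σ_{n≥0} C(n+1, 1) u^n for |u|<1, with u = w/(10):
  c_n = C(n+1, 1) / (10)^(n+2).
  c_0 = 1/(10)^2 = 1/100.
  c_1 = 2/(10)^3 = 1/500.
  c_2 = 3/(10)^4 = 3/10000.
  c_3 = 4/(10)^5 = 1/25000.
The series is valid for |w/d| < 1, i.e. |z − z₀| < |d|.
Radius of convergence: R = |4 − z₀| = |10| = 10 (distance from z₀ to the singularity z = 4).

c_0 = 1/100, c_1 = 1/500, c_2 = 3/10000, c_3 = 1/25000; R = 10.


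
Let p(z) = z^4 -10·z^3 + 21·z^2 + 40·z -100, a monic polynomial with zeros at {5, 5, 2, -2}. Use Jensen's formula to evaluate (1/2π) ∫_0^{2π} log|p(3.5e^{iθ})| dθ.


Zeros: -2, 2, 5, 5; r = 3.5.
Inside |z| < r: -2, 2. Outside (|z| ≥ r): 5, 5.
p(0) = -100, so log|p(0)| = log(100) = 4.6052.
Apply Jensen: I(r) = log|p(0)| + Σ_k log(r/|z_k|), summed over zeros inside |z| < r.
  log(r/|z_k|) for z_k = 2: log(3.5/2) = 0.5596
  log(r/|z_k|) for z_k = -2: log(3.5/2) = 0.5596
  Outside zeros (5, 5) contribute nothing to the Jensen sum.
Sum over inside zeros: 1.1192.
I(r) = log|p(0)| + (inside sum) = 4.6052 + 1.1192 = 5.7244.
Note: since some zeros are outside |z| ≤ r, the simplified n·log(r) form does NOT apply — only the inside zeros contribute.

I(r) ≈ 5.7244.


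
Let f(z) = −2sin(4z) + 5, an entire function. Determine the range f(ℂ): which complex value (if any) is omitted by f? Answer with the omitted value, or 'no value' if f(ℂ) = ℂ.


Little Picard bounds the complement of f(ℂ) to at most one point.
sin is entire and surjective onto ℂ: for every w ∈ ℂ, sin(ζ) = w has a solution ζ ∈ ℂ (e.g., via the complex inverse arcsin). With ζ = 4z this gives z = ζ/(4). Then -2·sin(4z) takes every value in -2·ℂ = ℂ, and adding 5 is a bijection of ℂ. So f is surjective and omits no value. (Note: only on the real line is sin bounded by [−1, 1].)

Omitted value: no value.


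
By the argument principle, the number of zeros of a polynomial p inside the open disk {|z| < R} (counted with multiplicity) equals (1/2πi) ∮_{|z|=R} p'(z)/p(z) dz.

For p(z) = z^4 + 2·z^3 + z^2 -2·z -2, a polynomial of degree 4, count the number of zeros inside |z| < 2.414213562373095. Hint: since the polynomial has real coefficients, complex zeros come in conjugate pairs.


The zeros of p are: -1, 1, (-1 + 1i), (-1 - 1i).
Their magnitudes are: 1, 1, 1.414, 1.414.
Zeros with |z| < R = 2.414213562373095: -1, 1, (-1 + 1i), (-1 - 1i).
Count = 4.
By the argument principle, (1/2πi) ∮_{|z|=R} p'(z)/p(z) dz equals exactly this count.

Number of zeros inside |z| < 2.414213562373095: 4.


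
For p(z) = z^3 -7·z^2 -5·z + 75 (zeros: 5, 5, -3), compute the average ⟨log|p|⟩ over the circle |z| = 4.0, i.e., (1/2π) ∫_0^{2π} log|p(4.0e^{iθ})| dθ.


Zeros: -3, 5, 5; r = 4.0.
Inside |z| < r: -3. Outside (|z| ≥ r): 5, 5.
p(0) = 75, so log|p(0)| = log(75) = 4.3175.
Apply Jensen: I(r) = log|p(0)| + Σ_k log(r/|z_k|), summed over zeros inside |z| < r.
  log(r/|z_k|) for z_k = -3: log(4.0/3) = 0.2877
  Outside zeros (5, 5) contribute nothing to the Jensen sum.
Sum over inside zeros: 0.2877.
I(r) = log|p(0)| + (inside sum) = 4.3175 + 0.2877 = 4.6052.
Note: since some zeros are outside |z| ≤ r, the simplified n·log(r) form does NOT apply — only the inside zeros contribute.

I(r) ≈ 4.6052.


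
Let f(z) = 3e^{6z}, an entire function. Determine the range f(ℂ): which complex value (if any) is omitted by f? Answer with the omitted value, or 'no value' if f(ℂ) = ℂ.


Little Picard bounds the complement of f(ℂ) to at most one point.
e^{6z} is never zero on ℂ, so 3·e^{6z} takes every value in ℂ ∖ {0}. Adding 0 shifts the range to ℂ ∖ {0}. Thus f omits exactly the value 0.

Omitted value: 0.


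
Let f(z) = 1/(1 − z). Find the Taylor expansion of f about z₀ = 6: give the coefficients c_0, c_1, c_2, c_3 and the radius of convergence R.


Let w = z − z₀, so z = z₀ + w.
Then 1 − z = 1 − (z₀ + w) = (1 − z₀) − w = -5 − w.
f(z) = 1/(-5 − w) = (1/(-5)) · 1/(1 − w/(-5)) = Σ_{n≥0} w^n / (-5)^(n+1).
So c_n = 1/(-5)^(n+1):
  c_0 = 1/(-5)^1 = -1/5.
  c_1 = 1/(-5)^2 = 1/25.
  c_2 = 1/(-5)^3 = -1/125.
  c_3 = 1/(-5)^4 = 1/625.
The series is valid for |w/d| < 1, i.e. |z − z₀| < |d|.
Radius of convergence: R = |1 − z₀| = |-5| = 5 (distance from z₀ to the singularity z = 1).

c_0 = -1/5, c_1 = 1/25, c_2 = -1/125, c_3 = 1/625; R = 5.


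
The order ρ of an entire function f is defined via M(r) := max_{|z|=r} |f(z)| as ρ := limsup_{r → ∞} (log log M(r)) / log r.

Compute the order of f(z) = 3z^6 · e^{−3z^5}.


M(r) = max_{|z|=r} |3|·|z|^6·|e^{−3z^5}| = 3·r^6 · e^{3r^5} (the factors attain their maxima compatibly on |z|=r). Then log M(r) = log 3 + 6·log r + 3r^5, dominated by the last term, so log log M(r) ~ 5·log r. The polynomial factor 3z^6 contributes only a log r term and does not affect the order. ρ = 5.
Therefore ρ = 5.

Order ρ = 5.


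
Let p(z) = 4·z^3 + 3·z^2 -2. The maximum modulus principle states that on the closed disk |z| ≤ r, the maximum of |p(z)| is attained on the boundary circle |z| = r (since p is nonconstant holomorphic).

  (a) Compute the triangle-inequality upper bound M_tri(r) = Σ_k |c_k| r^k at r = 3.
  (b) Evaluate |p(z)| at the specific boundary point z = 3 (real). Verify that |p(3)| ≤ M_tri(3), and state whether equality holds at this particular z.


Coefficients: c_0 = -2, c_1 = 0, c_2 = 3, c_3 = 4. Radius r = 3.
Part (a). Triangle bound: M_tri(r) = Σ_k |c_k| r^k
  = |-2|·3^0 + |0|·3^1 + |3|·3^2 + |4|·3^3
  = 2 + 0 + 27 + 108 = 137.
This bounds M(r) := max_{|z|=r} |p(z)| from above; equality holds iff all terms c_k z^k can be made to align in phase at a single z on |z|=r.
Part (b). At z = 3 (real, on the circle |z| = r):
  p(3) = (-2)·3^0 + (0)·3^1 + (3)·3^2 + (4)·3^3 = 133.
  |p(3)| = 133.
Check: |p(3)| = 133 ≤ 137 = M_tri(3). ✓ Equality does not hold at z = 3 (the coefficients have mixed signs, so the terms do not all align in phase there).

M_tri(3) = 137; |p(3)| = 133; equality at z=3: no.


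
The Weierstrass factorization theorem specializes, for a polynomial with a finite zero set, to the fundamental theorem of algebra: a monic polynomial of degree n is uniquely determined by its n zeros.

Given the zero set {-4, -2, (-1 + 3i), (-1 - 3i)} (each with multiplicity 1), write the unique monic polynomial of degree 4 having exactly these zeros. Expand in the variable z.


The polynomial is p(z) = ∏_{α ∈ S} (z − α), where S = {-4, -2, (-1 + 3i), (-1 - 3i)}.
Expanding the product yields: p(z) = z^4 + 8·z^3 + 30·z^2 + 76·z + 80.
Note conjugate pairs combine to real quadratics: (z − (-1+3i))(z − (-1−3i)) = z² + 2z + 10.
The resulting polynomial has degree 4 and real coefficients as required.

p(z) = z^4 + 8·z^3 + 30·z^2 + 76·z + 80.


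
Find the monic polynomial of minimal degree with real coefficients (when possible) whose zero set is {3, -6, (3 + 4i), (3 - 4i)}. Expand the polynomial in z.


The polynomial is p(z) = ∏_{α ∈ S} (z − α), where S = {3, -6, (3 + 4i), (3 - 4i)}.
Expanding the product yields: p(z) = z^4 -3·z^3 -11·z^2 + 183·z -450.
Note conjugate pairs combine to real quadratics: (z − (3+4i))(z − (3−4i)) = z² − 6z + 25.
The resulting polynomial has degree 4 and real coefficients as required.

p(z) = z^4 -3·z^3 -11·z^2 + 183·z -450.


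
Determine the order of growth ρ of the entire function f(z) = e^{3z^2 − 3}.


|e^{3z^2 − 3}| = e^{Re(3·z^2) + -3} ≤ e^{3|z|^2 + -3} = e^{3r^2 + -3} on |z| = r, so ρ ≤ 2. Choosing z on |z|=r so that 3·z^2 is real positive (always possible by picking arg z appropriately) gives |f(z)| = e^{3r^2 + -3}, matching the bound. The additive constant -3 does not affect log log M(r) ~ 2·log r. Hence ρ = 2.
Therefore ρ = 2.

Order ρ = 2.


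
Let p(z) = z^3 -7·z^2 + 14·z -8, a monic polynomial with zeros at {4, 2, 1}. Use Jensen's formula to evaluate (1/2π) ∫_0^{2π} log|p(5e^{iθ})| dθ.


Zeros: 1, 2, 4; r = 5.
Inside |z| < r: 1, 2, 4. Outside (|z| ≥ r): ∅.
p(0) = -8, so log|p(0)| = log(8) = 2.0794.
Apply Jensen: I(r) = log|p(0)| + Σ_k log(r/|z_k|), summed over zeros inside |z| < r.
  log(r/|z_k|) for z_k = 4: log(5/4) = 0.2231
  log(r/|z_k|) for z_k = 2: log(5/2) = 0.9163
  log(r/|z_k|) for z_k = 1: log(5/1) = 1.6094
Sum over inside zeros: 2.7489.
I(r) = log|p(0)| + (inside sum) = 2.0794 + 2.7489 = 4.8283.
Closed form (all zeros inside, monic): I(r) = n·log(r) = 3·log(5) = 4.8283. ✓

I(r) ≈ 4.8283.


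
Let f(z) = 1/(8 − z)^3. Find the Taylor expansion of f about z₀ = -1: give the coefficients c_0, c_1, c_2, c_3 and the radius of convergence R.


Let w = z − z₀, so z = z₀ + w.
Then 8 − z = 8 − (z₀ + w) = (8 − z₀) − w = 9 − w.
f(z) = 1/(9 − w)^3 = (1/(9)^3) · (1 − w/(9))^{−3}.
By the binomial series (1−u)^{−3} = Σ_{n≥0} C(n+2, 2) u^n for |u|<1, with u = w/(9):
  c_n = C(n+2, 2) / (9)^(n+3).
  c_0 = 1/(9)^3 = 1/729.
  c_1 = 3/(9)^4 = 1/2187.
  c_2 = 6/(9)^5 = 2/19683.
  c_3 = 10/(9)^6 = 10/531441.
The series is valid for |w/d| < 1, i.e. |z − z₀| < |d|.
Radius of convergence: R = |8 − z₀| = |9| = 9 (distance from z₀ to the singularity z = 8).

c_0 = 1/729, c_1 = 1/2187, c_2 = 2/19683, c_3 = 10/531441; R = 9.


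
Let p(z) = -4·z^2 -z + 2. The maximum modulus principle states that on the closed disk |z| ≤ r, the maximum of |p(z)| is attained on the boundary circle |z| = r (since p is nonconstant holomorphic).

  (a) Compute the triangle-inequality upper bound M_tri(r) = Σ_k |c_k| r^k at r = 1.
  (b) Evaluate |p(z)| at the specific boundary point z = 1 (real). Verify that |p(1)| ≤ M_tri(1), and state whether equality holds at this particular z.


Coefficients: c_0 = 2, c_1 = -1, c_2 = -4. Radius r = 1.
Part (a). Triangle bound: M_tri(r) = Σ_k |c_k| r^k
  = |2|·1^0 + |-1|·1^1 + |-4|·1^2
  = 2 + 1 + 4 = 7.
This bounds M(r) := max_{|z|=r} |p(z)| from above; equality holds iff all terms c_k z^k can be made to align in phase at a single z on |z|=r.
Part (b). At z = 1 (real, on the circle |z| = r):
  p(1) = (2)·1^0 + (-1)·1^1 + (-4)·1^2 = -3.
  |p(1)| = 3.
Check: |p(1)| = 3 ≤ 7 = M_tri(1). ✓ Equality does not hold at z = 1 (the coefficients have mixed signs, so the terms do not all align in phase there).

M_tri(1) = 7; |p(1)| = 3; equality at z=1: no.


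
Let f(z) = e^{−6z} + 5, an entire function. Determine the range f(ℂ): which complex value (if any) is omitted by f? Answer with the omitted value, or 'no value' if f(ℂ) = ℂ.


Little Picard bounds the complement of f(ℂ) to at most one point.
e^{−6z} is never zero on ℂ, so 1·e^{−6z} takes every value in ℂ ∖ {0}. Adding 5 shifts the range to ℂ ∖ {5}. Thus f omits exactly the value 5.

Omitted value: 5.


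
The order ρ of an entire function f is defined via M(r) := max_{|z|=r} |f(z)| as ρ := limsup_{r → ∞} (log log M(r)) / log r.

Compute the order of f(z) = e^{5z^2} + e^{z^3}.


Each summand is entire of order 2 and 3 respectively (as in the single-exponential case). The order of a sum is at most the max of the orders, so ρ ≤ 3. For the lower bound: on |z|=r choose arg z so that 1z^3 is real positive; then |e^{1z^3}| = e^{1r^3} while |e^{5z^2}| ≤ e^{5r^2} = o(e^{1r^3}). So |f| ≥ e^{1r^3}(1 − o(1)) and ρ ≥ 3. Hence ρ = max(2, 3) = 3.
Therefore ρ = 3.

Order ρ = 3.


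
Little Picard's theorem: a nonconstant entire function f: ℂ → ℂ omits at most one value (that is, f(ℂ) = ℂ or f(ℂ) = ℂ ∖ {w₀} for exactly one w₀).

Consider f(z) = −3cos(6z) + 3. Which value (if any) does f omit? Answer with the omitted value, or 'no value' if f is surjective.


Little Picard bounds the complement of f(ℂ) to at most one point.
cos is entire and surjective onto ℂ: for every w ∈ ℂ, cos(ζ) = w has a solution ζ ∈ ℂ (e.g., via the complex inverse arccos). With ζ = 6z this gives z = ζ/(6). Then -3·cos(6z) takes every value in -3·ℂ = ℂ, and adding 3 is a bijection of ℂ. So f is surjective and omits no value. (Note: only on the real line is cos bounded by [−1, 1].)

Omitted value: no value.


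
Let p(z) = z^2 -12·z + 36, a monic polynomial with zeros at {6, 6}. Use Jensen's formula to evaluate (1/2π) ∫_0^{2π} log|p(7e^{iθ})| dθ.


Zeros: 6, 6; r = 7.
Inside |z| < r: 6, 6. Outside (|z| ≥ r): ∅.
p(0) = 36, so log|p(0)| = log(36) = 3.5835.
Apply Jensen: I(r) = log|p(0)| + Σ_k log(r/|z_k|), summed over zeros inside |z| < r.
  log(r/|z_k|) for z_k = 6: log(7/6) = 0.1542
  log(r/|z_k|) for z_k = 6: log(7/6) = 0.1542
Sum over inside zeros: 0.3083.
I(r) = log|p(0)| + (inside sum) = 3.5835 + 0.3083 = 3.8918.
Closed form (all zeros inside, monic): I(r) = n·log(r) = 2·log(7) = 3.8918. ✓

I(r) ≈ 3.8918.


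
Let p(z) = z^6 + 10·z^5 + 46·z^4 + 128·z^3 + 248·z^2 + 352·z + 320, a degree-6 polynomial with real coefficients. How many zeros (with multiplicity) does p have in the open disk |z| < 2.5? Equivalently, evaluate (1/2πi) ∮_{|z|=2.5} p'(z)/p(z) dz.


The zeros of p are: (-2 + 2i), (-2 - 2i), (-3 + 1i), (-3 - 1i), (0 + 2i), (0 - 2i).
Their magnitudes are: 2.828, 2.828, 3.162, 3.162, 2, 2.
Zeros with |z| < R = 2.5: (0 + 2i), (0 - 2i).
Count = 2.
By the argument principle, (1/2πi) ∮_{|z|=R} p'(z)/p(z) dz equals exactly this count.

Number of zeros inside |z| < 2.5: 2.


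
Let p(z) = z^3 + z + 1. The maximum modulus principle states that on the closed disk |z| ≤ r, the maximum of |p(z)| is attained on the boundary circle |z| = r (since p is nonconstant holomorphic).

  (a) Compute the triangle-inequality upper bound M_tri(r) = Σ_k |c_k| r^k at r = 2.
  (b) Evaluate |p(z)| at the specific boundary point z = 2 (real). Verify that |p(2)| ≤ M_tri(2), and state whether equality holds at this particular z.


Coefficients: c_0 = 1, c_1 = 1, c_2 = 0, c_3 = 1. Radius r = 2.
Part (a). Triangle bound: M_tri(r) = Σ_k |c_k| r^k
  = |1|·2^0 + |1|·2^1 + |0|·2^2 + |1|·2^3
  = 1 + 2 + 0 + 8 = 11.
This bounds M(r) := max_{|z|=r} |p(z)| from above; equality holds iff all terms c_k z^k can be made to align in phase at a single z on |z|=r.
Part (b). At z = 2 (real, on the circle |z| = r):
  p(2) = (1)·2^0 + (1)·2^1 + (0)·2^2 + (1)·2^3 = 11.
  |p(2)| = 11.
Since all nonzero coefficients share the same sign, |p(2)| = 11 = M_tri(2); the triangle bound is attained at z = 2, so in fact M(r) = 11.

M_tri(2) = 11; |p(2)| = 11; equality at z=2: yes.


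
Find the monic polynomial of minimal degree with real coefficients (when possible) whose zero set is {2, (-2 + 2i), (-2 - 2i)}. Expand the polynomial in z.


The polynomial is p(z) = ∏_{α ∈ S} (z − α), where S = {2, (-2 + 2i), (-2 - 2i)}.
Expanding the product yields: p(z) = z^3 + 2·z^2 -16.
Note conjugate pairs combine to real quadratics: (z − (-2+2i))(z − (-2−2i)) = z² + 4z + 8.
The resulting polynomial has degree 3 and real coefficients as required.

p(z) = z^3 + 2·z^2 -16.


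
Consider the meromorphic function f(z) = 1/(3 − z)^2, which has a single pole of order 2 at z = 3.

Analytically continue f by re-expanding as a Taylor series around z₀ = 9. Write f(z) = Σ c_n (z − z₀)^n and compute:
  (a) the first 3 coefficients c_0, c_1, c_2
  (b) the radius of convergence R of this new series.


Let w = z − z₀, so z = z₀ + w.
Then 3 − z = 3 − (z₀ + w) = (3 − z₀) − w = -6 − w.
f(z) = 1/(-6 − w)^2 = (1/(-6)^2) · (1 − w/(-6))^{−2}.
By the binomial series (1−u)^{−2} = Σ_{n≥0} C(n+1, 1) u^n for |u|<1, with u = w/(-6):
  c_n = C(n+1, 1) / (-6)^(n+2).
  c_0 = 1/(-6)^2 = 1/36.
  c_1 = 2/(-6)^3 = -1/108.
  c_2 = 3/(-6)^4 = 1/432.
The series is valid for |w/d| < 1, i.e. |z − z₀| < |d|.
Radius of convergence: R = |3 − z₀| = |-6| = 6 (distance from z₀ to the singularity z = 3).

c_0 = 1/36, c_1 = -1/108, c_2 = 1/432; R = 6.


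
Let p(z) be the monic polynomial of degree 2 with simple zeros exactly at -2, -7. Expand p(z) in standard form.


The polynomial is p(z) = ∏_{α ∈ S} (z − α), where S = {-2, -7}.
Expanding the product yields: p(z) = z^2 + 9·z + 14.
The resulting polynomial has degree 2 and real coefficients as required.

p(z) = z^2 + 9·z + 14.


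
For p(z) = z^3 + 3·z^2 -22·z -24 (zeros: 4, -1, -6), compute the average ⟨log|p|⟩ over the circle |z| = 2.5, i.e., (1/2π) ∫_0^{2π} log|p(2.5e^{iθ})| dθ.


Zeros: -6, -1, 4; r = 2.5.
Inside |z| < r: -1. Outside (|z| ≥ r): -6, 4.
p(0) = -24, so log|p(0)| = log(24) = 3.1781.
Apply Jensen: I(r) = log|p(0)| + Σ_k log(r/|z_k|), summed over zeros inside |z| < r.
  log(r/|z_k|) for z_k = -1: log(2.5/1) = 0.9163
  Outside zeros (-6, 4) contribute nothing to the Jensen sum.
Sum over inside zeros: 0.9163.
I(r) = log|p(0)| + (inside sum) = 3.1781 + 0.9163 = 4.0943.
Note: since some zeros are outside |z| ≤ r, the simplified n·log(r) form does NOT apply — only the inside zeros contribute.

I(r) ≈ 4.0943.


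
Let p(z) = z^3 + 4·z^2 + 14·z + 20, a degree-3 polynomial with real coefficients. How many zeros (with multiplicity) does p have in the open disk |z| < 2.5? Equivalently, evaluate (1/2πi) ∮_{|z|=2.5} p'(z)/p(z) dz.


The zeros of p are: -2, (-1 + 3i), (-1 - 3i).
Their magnitudes are: 2, 3.162, 3.162.
Zeros with |z| < R = 2.5: -2.
Count = 1.
By the argument principle, (1/2πi) ∮_{|z|=R} p'(z)/p(z) dz equals exactly this count.

Number of zeros inside |z| < 2.5: 1.


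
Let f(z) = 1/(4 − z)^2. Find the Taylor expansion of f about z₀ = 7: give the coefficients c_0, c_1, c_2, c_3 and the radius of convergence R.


Let w = z − z₀, so z = z₀ + w.
Then 4 − z = 4 − (z₀ + w) = (4 − z₀) − w = -3 − w.
f(z) = 1/(-3 − w)^2 = (1/(-3)^2) · (1 − w/(-3))^{−2}.
By the binomial series (1−u)^{−2} = Σ_{n≥0} C(n+1, 1) u^n for |u|<1, with u = w/(-3):
  c_n = C(n+1, 1) / (-3)^(n+2).
  c_0 = 1/(-3)^2 = 1/9.
  c_1 = 2/(-3)^3 = -2/27.
  c_2 = 3/(-3)^4 = 1/27.
  c_3 = 4/(-3)^5 = -4/243.
The series is valid for |w/d| < 1, i.e. |z − z₀| < |d|.
Radius of convergence: R = |4 − z₀| = |-3| = 3 (distance from z₀ to the singularity z = 4).

c_0 = 1/9, c_1 = -2/27, c_2 = 1/27, c_3 = -4/243; R = 3.


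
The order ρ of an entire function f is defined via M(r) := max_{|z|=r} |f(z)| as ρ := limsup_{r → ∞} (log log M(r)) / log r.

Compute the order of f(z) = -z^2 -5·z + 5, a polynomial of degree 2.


|f(z)| ≤ Σ|c_k|·r^k = O(r^2) as r → ∞. Polynomial growth is O(e^{r^ε}) for every ε > 0 (since r^2/e^{r^ε} → 0), so ρ ≤ ε for all ε > 0, i.e. ρ = 0. Every nonconstant polynomial has order 0.
Therefore ρ = 0.

Order ρ = 0.


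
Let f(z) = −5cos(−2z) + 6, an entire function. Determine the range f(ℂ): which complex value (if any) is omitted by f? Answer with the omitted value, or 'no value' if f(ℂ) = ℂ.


Little Picard bounds the complement of f(ℂ) to at most one point.
cos is entire and surjective onto ℂ: for every w ∈ ℂ, cos(ζ) = w has a solution ζ ∈ ℂ (e.g., via the complex inverse arccos). With ζ = −2z this gives z = ζ/(-2). Then -5·cos(−2z) takes every value in -5·ℂ = ℂ, and adding 6 is a bijection of ℂ. So f is surjective and omits no value. (Note: only on the real line is cos bounded by [−1, 1].)

Omitted value: no value.


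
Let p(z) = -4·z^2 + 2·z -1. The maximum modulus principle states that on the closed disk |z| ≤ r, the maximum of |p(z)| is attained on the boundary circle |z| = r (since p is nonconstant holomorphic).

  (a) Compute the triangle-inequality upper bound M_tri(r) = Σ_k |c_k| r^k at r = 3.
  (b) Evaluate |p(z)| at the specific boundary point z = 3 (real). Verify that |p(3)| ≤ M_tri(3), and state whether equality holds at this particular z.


Coefficients: c_0 = -1, c_1 = 2, c_2 = -4. Radius r = 3.
Part (a). Triangle bound: M_tri(r) = Σ_k |c_k| r^k
  = |-1|·3^0 + |2|·3^1 + |-4|·3^2
  = 1 + 6 + 36 = 43.
This bounds M(r) := max_{|z|=r} |p(z)| from above; equality holds iff all terms c_k z^k can be made to align in phase at a single z on |z|=r.
Part (b). At z = 3 (real, on the circle |z| = r):
  p(3) = (-1)·3^0 + (2)·3^1 + (-4)·3^2 = -31.
  |p(3)| = 31.
Check: |p(3)| = 31 ≤ 43 = M_tri(3). ✓ Equality does not hold at z = 3 (the coefficients have mixed signs, so the terms do not all align in phase there).

M_tri(3) = 43; |p(3)| = 31; equality at z=3: no.


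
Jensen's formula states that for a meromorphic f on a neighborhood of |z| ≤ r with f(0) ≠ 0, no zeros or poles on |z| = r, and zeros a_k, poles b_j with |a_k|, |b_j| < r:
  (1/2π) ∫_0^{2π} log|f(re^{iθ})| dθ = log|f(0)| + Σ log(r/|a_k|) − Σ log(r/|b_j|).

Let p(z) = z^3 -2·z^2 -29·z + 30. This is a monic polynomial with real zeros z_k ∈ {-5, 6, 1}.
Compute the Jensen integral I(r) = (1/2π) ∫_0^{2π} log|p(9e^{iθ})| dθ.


Zeros: -5, 1, 6; r = 9.
Inside |z| < r: -5, 1, 6. Outside (|z| ≥ r): ∅.
p(0) = 30, so log|p(0)| = log(30) = 3.4012.
Apply Jensen: I(r) = log|p(0)| + Σ_k log(r/|z_k|), summed over zeros inside |z| < r.
  log(r/|z_k|) for z_k = -5: log(9/5) = 0.5878
  log(r/|z_k|) for z_k = 6: log(9/6) = 0.4055
  log(r/|z_k|) for z_k = 1: log(9/1) = 2.1972
Sum over inside zeros: 3.1905.
I(r) = log|p(0)| + (inside sum) = 3.4012 + 3.1905 = 6.5917.
Closed form (all zeros inside, monic): I(r) = n·log(r) = 3·log(9) = 6.5917. ✓

I(r) ≈ 6.5917.


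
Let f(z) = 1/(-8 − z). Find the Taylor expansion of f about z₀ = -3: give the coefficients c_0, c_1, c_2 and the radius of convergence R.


Let w = z − z₀, so z = z₀ + w.
Then -8 − z = -8 − (z₀ + w) = (-8 − z₀) − w = -5 − w.
f(z) = 1/(-5 − w) = (1/(-5)) · 1/(1 − w/(-5)) = Σ_{n≥0} w^n / (-5)^(n+1).
So c_n = 1/(-5)^(n+1):
  c_0 = 1/(-5)^1 = -1/5.
  c_1 = 1/(-5)^2 = 1/25.
  c_2 = 1/(-5)^3 = -1/125.
The series is valid for |w/d| < 1, i.e. |z − z₀| < |d|.
Radius of convergence: R = |-8 − z₀| = |-5| = 5 (distance from z₀ to the singularity z = -8).

c_0 = -1/5, c_1 = 1/25, c_2 = -1/125; R = 5.


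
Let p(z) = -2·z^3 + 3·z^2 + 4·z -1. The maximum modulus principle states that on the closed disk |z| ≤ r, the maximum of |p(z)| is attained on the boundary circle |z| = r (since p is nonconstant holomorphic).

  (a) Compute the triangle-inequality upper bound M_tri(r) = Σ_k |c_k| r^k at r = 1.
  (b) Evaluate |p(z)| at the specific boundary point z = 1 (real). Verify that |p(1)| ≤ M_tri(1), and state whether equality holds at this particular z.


Coefficients: c_0 = -1, c_1 = 4, c_2 = 3, c_3 = -2. Radius r = 1.
Part (a). Triangle bound: M_tri(r) = Σ_k |c_k| r^k
  = |-1|·1^0 + |4|·1^1 + |3|·1^2 + |-2|·1^3
  = 1 + 4 + 3 + 2 = 10.
This bounds M(r) := max_{|z|=r} |p(z)| from above; equality holds iff all terms c_k z^k can be made to align in phase at a single z on |z|=r.
Part (b). At z = 1 (real, on the circle |z| = r):
  p(1) = (-1)·1^0 + (4)·1^1 + (3)·1^2 + (-2)·1^3 = 4.
  |p(1)| = 4.
Check: |p(1)| = 4 ≤ 10 = M_tri(1). ✓ Equality does not hold at z = 1 (the coefficients have mixed signs, so the terms do not all align in phase there).

M_tri(1) = 10; |p(1)| = 4; equality at z=1: no.


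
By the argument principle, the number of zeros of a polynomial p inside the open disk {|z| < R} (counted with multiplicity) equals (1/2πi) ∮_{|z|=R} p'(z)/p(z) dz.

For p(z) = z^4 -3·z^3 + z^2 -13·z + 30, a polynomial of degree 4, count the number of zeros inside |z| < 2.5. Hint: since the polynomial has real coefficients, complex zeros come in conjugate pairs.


The zeros of p are: 2, 3, (-1 + 2i), (-1 - 2i).
Their magnitudes are: 2, 3, 2.236, 2.236.
Zeros with |z| < R = 2.5: 2, (-1 + 2i), (-1 - 2i).
Count = 3.
By the argument principle, (1/2πi) ∮_{|z|=R} p'(z)/p(z) dz equals exactly this count.

Number of zeros inside |z| < 2.5: 3.


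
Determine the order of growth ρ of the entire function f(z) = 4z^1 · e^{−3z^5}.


M(r) = max_{|z|=r} |4|·|z|^1·|e^{−3z^5}| = 4·r^1 · e^{3r^5} (the factors attain their maxima compatibly on |z|=r). Then log M(r) = log 4 + 1·log r + 3r^5, dominated by the last term, so log log M(r) ~ 5·log r. The polynomial factor 4z^1 contributes only a log r term and does not affect the order. ρ = 5.
Therefore ρ = 5.

Order ρ = 5.


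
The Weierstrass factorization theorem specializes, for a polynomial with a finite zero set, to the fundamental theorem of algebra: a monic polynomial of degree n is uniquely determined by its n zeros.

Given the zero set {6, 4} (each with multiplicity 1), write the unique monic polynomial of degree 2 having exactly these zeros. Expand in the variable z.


The polynomial is p(z) = ∏_{α ∈ S} (z − α), where S = {6, 4}.
Expanding the product yields: p(z) = z^2 -10·z + 24.
The resulting polynomial has degree 2 and real coefficients as required.

p(z) = z^2 -10·z + 24.


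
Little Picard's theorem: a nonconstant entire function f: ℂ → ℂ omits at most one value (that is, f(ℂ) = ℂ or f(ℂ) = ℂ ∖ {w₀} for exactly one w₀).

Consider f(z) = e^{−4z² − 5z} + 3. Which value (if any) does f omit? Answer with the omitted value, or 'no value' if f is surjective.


Little Picard bounds the complement of f(ℂ) to at most one point.
The exponent g(z) = −4z² − 5z is a nonconstant polynomial, hence surjective onto ℂ. So e^{g(z)} takes every value in {e^w : w ∈ ℂ} = ℂ ∖ {0}. Adding 3 shifts the range to ℂ ∖ {3}. f omits exactly 3.

Omitted value: 3.


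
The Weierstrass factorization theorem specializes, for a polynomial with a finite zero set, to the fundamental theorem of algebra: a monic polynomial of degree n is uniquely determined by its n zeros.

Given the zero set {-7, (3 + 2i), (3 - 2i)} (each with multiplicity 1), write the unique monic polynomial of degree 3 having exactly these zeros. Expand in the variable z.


The polynomial is p(z) = ∏_{α ∈ S} (z − α), where S = {-7, (3 + 2i), (3 - 2i)}.
Expanding the product yields: p(z) = z^3 + z^2 -29·z + 91.
Note conjugate pairs combine to real quadratics: (z − (3+2i))(z − (3−2i)) = z² − 6z + 13.
The resulting polynomial has degree 3 and real coefficients as required.

p(z) = z^3 + z^2 -29·z + 91.


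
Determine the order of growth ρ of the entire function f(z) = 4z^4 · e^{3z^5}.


M(r) = max_{|z|=r} |4|·|z|^4·|e^{3z^5}| = 4·r^4 · e^{3r^5} (the factors attain their maxima compatibly on |z|=r). Then log M(r) = log 4 + 4·log r + 3r^5, dominated by the last term, so log log M(r) ~ 5·log r. The polynomial factor 4z^4 contributes only a log r term and does not affect the order. ρ = 5.
Therefore ρ = 5.

Order ρ = 5.


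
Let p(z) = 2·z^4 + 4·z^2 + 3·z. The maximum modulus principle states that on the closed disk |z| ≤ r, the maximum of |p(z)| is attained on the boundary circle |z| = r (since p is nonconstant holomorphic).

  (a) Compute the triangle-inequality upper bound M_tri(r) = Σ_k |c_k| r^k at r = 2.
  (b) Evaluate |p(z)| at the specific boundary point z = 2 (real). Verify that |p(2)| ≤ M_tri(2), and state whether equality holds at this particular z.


Coefficients: c_0 = 0, c_1 = 3, c_2 = 4, c_3 = 0, c_4 = 2. Radius r = 2.
Part (a). Triangle bound: M_tri(r) = Σ_k |c_k| r^k
  = |0|·2^0 + |3|·2^1 + |4|·2^2 + |0|·2^3 + |2|·2^4
  = 0 + 6 + 16 + 0 + 32 = 54.
This bounds M(r) := max_{|z|=r} |p(z)| from above; equality holds iff all terms c_k z^k can be made to align in phase at a single z on |z|=r.
Part (b). At z = 2 (real, on the circle |z| = r):
  p(2) = (0)·2^0 + (3)·2^1 + (4)·2^2 + (0)·2^3 + (2)·2^4 = 54.
  |p(2)| = 54.
Since all nonzero coefficients share the same sign, |p(2)| = 54 = M_tri(2); the triangle bound is attained at z = 2, so in fact M(r) = 54.

M_tri(2) = 54; |p(2)| = 54; equality at z=2: yes.


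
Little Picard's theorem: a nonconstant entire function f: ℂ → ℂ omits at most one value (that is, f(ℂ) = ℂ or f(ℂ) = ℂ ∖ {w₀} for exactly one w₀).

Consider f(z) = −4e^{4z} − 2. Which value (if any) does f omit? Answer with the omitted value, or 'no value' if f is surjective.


Little Picard bounds the complement of f(ℂ) to at most one point.
e^{4z} is never zero on ℂ, so -4·e^{4z} takes every value in ℂ ∖ {0}. Adding -2 shifts the range to ℂ ∖ {-2}. Thus f omits exactly the value -2.

Omitted value: -2.


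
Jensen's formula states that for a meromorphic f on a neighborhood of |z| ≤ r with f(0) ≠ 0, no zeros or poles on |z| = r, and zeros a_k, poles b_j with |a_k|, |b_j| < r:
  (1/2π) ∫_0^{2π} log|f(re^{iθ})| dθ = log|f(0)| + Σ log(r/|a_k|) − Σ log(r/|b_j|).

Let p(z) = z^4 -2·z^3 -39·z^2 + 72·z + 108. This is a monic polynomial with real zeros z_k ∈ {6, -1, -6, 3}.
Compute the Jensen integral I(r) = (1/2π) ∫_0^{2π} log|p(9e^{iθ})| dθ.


Zeros: -6, -1, 3, 6; r = 9.
Inside |z| < r: -6, -1, 3, 6. Outside (|z| ≥ r): ∅.
p(0) = 108, so log|p(0)| = log(108) = 4.6821.
Apply Jensen: I(r) = log|p(0)| + Σ_k log(r/|z_k|), summed over zeros inside |z| < r.
  log(r/|z_k|) for z_k = 6: log(9/6) = 0.4055
  log(r/|z_k|) for z_k = -1: log(9/1) = 2.1972
  log(r/|z_k|) for z_k = -6: log(9/6) = 0.4055
  log(r/|z_k|) for z_k = 3: log(9/3) = 1.0986
Sum over inside zeros: 4.1068.
I(r) = log|p(0)| + (inside sum) = 4.6821 + 4.1068 = 8.7889.
Closed form (all zeros inside, monic): I(r) = n·log(r) = 4·log(9) = 8.7889. ✓

I(r) ≈ 8.7889.


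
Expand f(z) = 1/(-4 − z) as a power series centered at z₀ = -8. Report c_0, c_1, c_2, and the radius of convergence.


Let w = z − z₀, so z = z₀ + w.
Then -4 − z = -4 − (z₀ + w) = (-4 − z₀) − w = 4 − w.
f(z) = 1/(4 − w) = (1/(4)) · 1/(1 − w/(4)) = Σ_{n≥0} w^n / (4)^(n+1).
So c_n = 1/(4)^(n+1):
  c_0 = 1/(4)^1 = 1/4.
  c_1 = 1/(4)^2 = 1/16.
  c_2 = 1/(4)^3 = 1/64.
The series is valid for |w/d| < 1, i.e. |z − z₀| < |d|.
Radius of convergence: R = |-4 − z₀| = |4| = 4 (distance from z₀ to the singularity z = -4).

c_0 = 1/4, c_1 = 1/16, c_2 = 1/64; R = 4.


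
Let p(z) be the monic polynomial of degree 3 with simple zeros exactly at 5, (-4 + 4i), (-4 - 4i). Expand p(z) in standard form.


The polynomial is p(z) = ∏_{α ∈ S} (z − α), where S = {5, (-4 + 4i), (-4 - 4i)}.
Expanding the product yields: p(z) = z^3 + 3·z^2 -8·z -160.
Note conjugate pairs combine to real quadratics: (z − (-4+4i))(z − (-4−4i)) = z² + 8z + 32.
The resulting polynomial has degree 3 and real coefficients as required.

p(z) = z^3 + 3·z^2 -8·z -160.


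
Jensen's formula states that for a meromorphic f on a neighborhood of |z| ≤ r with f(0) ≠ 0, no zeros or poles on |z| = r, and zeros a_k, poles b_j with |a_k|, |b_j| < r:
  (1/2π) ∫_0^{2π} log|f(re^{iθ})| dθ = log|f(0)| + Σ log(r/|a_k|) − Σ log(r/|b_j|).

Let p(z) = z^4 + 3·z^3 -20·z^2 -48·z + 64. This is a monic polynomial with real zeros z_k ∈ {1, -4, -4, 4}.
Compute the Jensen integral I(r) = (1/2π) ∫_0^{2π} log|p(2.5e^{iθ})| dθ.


Zeros: -4, -4, 1, 4; r = 2.5.
Inside |z| < r: 1. Outside (|z| ≥ r): -4, -4, 4.
p(0) = 64, so log|p(0)| = log(64) = 4.1589.
Apply Jensen: I(r) = log|p(0)| + Σ_k log(r/|z_k|), summed over zeros inside |z| < r.
  log(r/|z_k|) for z_k = 1: log(2.5/1) = 0.9163
  Outside zeros (-4, -4, 4) contribute nothing to the Jensen sum.
Sum over inside zeros: 0.9163.
I(r) = log|p(0)| + (inside sum) = 4.1589 + 0.9163 = 5.0752.
Note: since some zeros are outside |z| ≤ r, the simplified n·log(r) form does NOT apply — only the inside zeros contribute.

I(r) ≈ 5.0752.


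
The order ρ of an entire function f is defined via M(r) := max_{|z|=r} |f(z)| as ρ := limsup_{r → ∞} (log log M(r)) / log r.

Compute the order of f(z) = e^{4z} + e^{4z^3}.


Each summand is entire of order 1 and 3 respectively (as in the single-exponential case). The order of a sum is at most the max of the orders, so ρ ≤ 3. For the lower bound: on |z|=r choose arg z so that 4z^3 is real positive; then |e^{4z^3}| = e^{4r^3} while |e^{4z}| ≤ e^{4r^1} = o(e^{4r^3}). So |f| ≥ e^{4r^3}(1 − o(1)) and ρ ≥ 3. Hence ρ = max(1, 3) = 3.
Therefore ρ = 3.

Order ρ = 3.


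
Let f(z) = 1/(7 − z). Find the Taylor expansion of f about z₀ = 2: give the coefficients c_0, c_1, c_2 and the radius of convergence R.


Let w = z − z₀, so z = z₀ + w.
Then 7 − z = 7 − (z₀ + w) = (7 − z₀) − w = 5 − w.
f(z) = 1/(5 − w) = (1/(5)) · 1/(1 − w/(5)) = Σ_{n≥0} w^n / (5)^(n+1).
So c_n = 1/(5)^(n+1):
  c_0 = 1/(5)^1 = 1/5.
  c_1 = 1/(5)^2 = 1/25.
  c_2 = 1/(5)^3 = 1/125.
The series is valid for |w/d| < 1, i.e. |z − z₀| < |d|.
Radius of convergence: R = |7 − z₀| = |5| = 5 (distance from z₀ to the singularity z = 7).

c_0 = 1/5, c_1 = 1/25, c_2 = 1/125; R = 5.


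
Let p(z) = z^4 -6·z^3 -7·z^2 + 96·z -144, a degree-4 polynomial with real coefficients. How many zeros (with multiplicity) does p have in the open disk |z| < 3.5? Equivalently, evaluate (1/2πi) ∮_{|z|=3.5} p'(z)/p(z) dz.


The zeros of p are: 4, -4, 3, 3.
Their magnitudes are: 4, 4, 3, 3.
Zeros with |z| < R = 3.5: 3, 3.
Count = 2.
By the argument principle, (1/2πi) ∮_{|z|=R} p'(z)/p(z) dz equals exactly this count.

Number of zeros inside |z| < 3.5: 2.
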